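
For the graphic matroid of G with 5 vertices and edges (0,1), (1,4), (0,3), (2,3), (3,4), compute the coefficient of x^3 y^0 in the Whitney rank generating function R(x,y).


R(x,y) = sum over A in 2^E of x^(r(E)-r(A)) * y^(|A|-r(A)).
G has 5 vertices, 5 edges. r(E) = 4.
Enumerate all 2^5 = 32 subsets.
Count subsets with r(E)-r(A)=3 and |A|-r(A)=0: 5.

5


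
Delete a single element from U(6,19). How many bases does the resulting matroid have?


Deleting e from U(6,19) gives U(6,18) since n > r.
Bases of U(6,18) = C(18,6) = 18! / (6! * 12!) = 18564.

18564


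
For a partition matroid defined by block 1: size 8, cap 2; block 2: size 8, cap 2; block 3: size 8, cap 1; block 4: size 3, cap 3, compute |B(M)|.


A basis picks exactly ci elements from block i.
Number of bases = product of C(|Si|, ci).
= C(8,2) * C(8,2) * C(8,1) * C(3,3)
= 28 * 28 * 8 * 1
= 6272.

6272


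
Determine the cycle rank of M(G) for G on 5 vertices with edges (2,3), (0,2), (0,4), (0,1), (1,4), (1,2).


Cycle rank (nullity) = |E| - r(M) = |E| - (|V| - c).
|E| = 6, |V| = 5, c = 1.
Nullity = 6 - (5 - 1) = 6 - 4 = 2.

2


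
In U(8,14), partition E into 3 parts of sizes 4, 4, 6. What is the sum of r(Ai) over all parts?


r(Ai) = min(|Ai|, 8) for each part.
Sum = min(4,8) + min(4,8) + min(6,8)
    = 4 + 4 + 6
    = 14.

14


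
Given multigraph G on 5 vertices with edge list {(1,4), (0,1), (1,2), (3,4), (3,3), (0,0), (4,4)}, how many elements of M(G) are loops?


In a graphic matroid, a loop is a self-loop edge (u,u) with rank 0.
Examining all 7 edges for self-loops...
Self-loops found: (3,3), (0,0), (4,4)
Number of loops = 3.

3


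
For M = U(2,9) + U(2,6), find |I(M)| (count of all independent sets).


For a direct sum, |I(M1+M2)| = |I(M1)| * |I(M2)|.
|I(U(2,9))| = sum C(9,k) for k=0..2 = 46.
|I(U(2,6))| = sum C(6,k) for k=0..2 = 22.
Total = 46 * 22 = 1012.

1012


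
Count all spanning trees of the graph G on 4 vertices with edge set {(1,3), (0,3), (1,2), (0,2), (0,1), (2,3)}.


By Kirchhoff's matrix tree theorem, the number of spanning trees equals
the determinant of any cofactor of the Laplacian matrix L.
G has 4 vertices and 6 edges.
Computing the (3 x 3) cofactor determinant gives 16.

16


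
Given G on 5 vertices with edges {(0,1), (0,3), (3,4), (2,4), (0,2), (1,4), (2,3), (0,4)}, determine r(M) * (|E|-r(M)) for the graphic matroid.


r(M) = |V| - c = 5 - 1 = 4.
nullity = |E| - r(M) = 8 - 4 = 4.
Product = 4 * 4 = 16.

16


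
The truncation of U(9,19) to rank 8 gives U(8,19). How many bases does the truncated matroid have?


Truncating U(9,19) to rank 8 gives U(8,19).
Bases of U(8,19) are all 8-element subsets of 19 elements.
Number of bases = C(19,8) = 19! / (8! * 11!) = 75582.

75582


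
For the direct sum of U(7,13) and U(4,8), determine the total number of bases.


Bases of a direct sum M1 + M2: |B| = |B(M1)| * |B(M2)|.
|B(U(7,13))| = C(13,7) = 1716.
|B(U(4,8))| = C(8,4) = 70.
Total bases = 1716 * 70 = 120120.

120120


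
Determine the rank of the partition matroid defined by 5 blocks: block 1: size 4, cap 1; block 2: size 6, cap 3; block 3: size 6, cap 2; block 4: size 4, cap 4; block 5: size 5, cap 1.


Rank of a partition matroid = sum of min(|Si|, ci) for each block.
= min(4,1) + min(6,3) + min(6,2) + min(4,4) + min(5,1)
= 1 + 3 + 2 + 4 + 1
= 11.

11


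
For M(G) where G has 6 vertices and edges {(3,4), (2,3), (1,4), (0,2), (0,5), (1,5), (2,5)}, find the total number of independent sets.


An independent set in a graphic matroid is an acyclic edge subset.
G has 6 vertices and 7 edges.
Enumerate all 2^7 = 128 subsets, checking for acyclicity.
Total independent sets = 108.

108


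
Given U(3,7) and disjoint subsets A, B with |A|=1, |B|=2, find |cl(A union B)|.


|A union B| = 1 + 2 = 3 (disjoint).
In U(3,7), cl(S) = S if |S| < 3, else cl(S) = E.
Since 3 >= 3, cl(A union B) = E.
|cl(A union B)| = 7.

7


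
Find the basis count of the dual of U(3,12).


The dual of U(r,n) is U(n-r, n) = U(9,12).
Bases of U(9,12) are all (9)-element subsets.
|B(M*)| = (12 choose 9) = 220.

220


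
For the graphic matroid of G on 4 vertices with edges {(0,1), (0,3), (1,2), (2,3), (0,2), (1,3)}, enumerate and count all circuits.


A circuit in a graphic matroid = edge set of a simple cycle.
G has 4 vertices and 6 edges.
Enumerating all minimal edge subsets forming cycles...
Total circuits found: 7.

7


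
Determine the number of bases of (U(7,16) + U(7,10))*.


(M1+M2)* = M1* + M2*.
M1* = U(9,16), bases: C(16,9) = 11440.
M2* = U(3,10), bases: C(10,3) = 120.
|B(M*)| = 11440 * 120 = 1372800.

1372800


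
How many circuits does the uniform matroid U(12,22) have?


In U(12,22), circuits are the (13)-element subsets.
Any set of 13 elements is dependent, and removing any one element gives
an independent set of size 12, so it is a minimal dependent set.
Number of circuits = C(22,13) = 22! / (13! * 9!) = 497420.

497420


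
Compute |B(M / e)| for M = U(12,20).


Contracting e from U(12,20) gives U(11,19).
Bases of U(11,19) = C(19,11) = 75582.

75582


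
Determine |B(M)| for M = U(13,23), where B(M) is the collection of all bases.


Bases of U(13,23) are all 13-element subsets of the 23-element ground set.
Number of bases = C(23,13).
C(23,13) = 1144066.

1144066


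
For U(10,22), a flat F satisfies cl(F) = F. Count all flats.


Flats of U(10,22): every subset of size < 10 is a flat, plus E itself.
Count = (22 choose 0) + (22 choose 1) + (22 choose 2) + (22 choose 3) + (22 choose 4) + (22 choose 5) + (22 choose 6) + (22 choose 7) + (22 choose 8) + (22 choose 9) + 1
     = 1 + 22 + 231 + 1540 + 7315 + 26334 + 74613 + 170544 + 319770 + 497420 + 1
     = 1097791.

1097791


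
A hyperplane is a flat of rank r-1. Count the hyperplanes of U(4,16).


Hyperplanes of U(4,16) are flats of rank 3.
In a uniform matroid, these are exactly the (3)-element subsets.
Count = (16 choose 3) = 560.

560


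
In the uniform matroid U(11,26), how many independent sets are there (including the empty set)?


Independent sets of U(11,26) are all subsets of size <= 11.
Count = C(26,0) + C(26,1) + C(26,2) + C(26,3) + C(26,4) + C(26,5) + C(26,6) + C(26,7) + C(26,8) + C(26,9) + C(26,10) + C(26,11)
     = 1 + 26 + 325 + 2600 + 14950 + 65780 + 230230 + 657800 + 1562275 + 3124550 + 5311735 + 7726160
     = 18696432.

18696432


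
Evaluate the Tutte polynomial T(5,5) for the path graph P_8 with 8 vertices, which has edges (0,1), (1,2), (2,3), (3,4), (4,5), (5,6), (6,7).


A path on 8 vertices is a tree with 7 edges.
T(x,y) = x^(7) for any tree.
T(5,5) = 5^7 = 78125.

78125


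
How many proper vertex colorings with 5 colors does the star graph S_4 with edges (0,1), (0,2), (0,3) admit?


P(tree, k) = k * (k-1)^(3) for any tree on 4 vertices.
P(5) = 5 * 4^3 = 5 * 64 = 320.

320


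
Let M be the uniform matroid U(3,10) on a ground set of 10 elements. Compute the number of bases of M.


Bases of U(3,10) are all 3-element subsets of the 10-element ground set.
Number of bases = C(10,3).
C(10,3) = (10 * 9 * 8) / (1 * 2 * 3) = 120.

120


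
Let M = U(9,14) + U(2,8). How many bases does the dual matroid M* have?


(M1+M2)* = M1* + M2*.
M1* = U(5,14), bases: C(14,5) = 2002.
M2* = U(6,8), bases: C(8,6) = 28.
|B(M*)| = 2002 * 28 = 56056.

56056


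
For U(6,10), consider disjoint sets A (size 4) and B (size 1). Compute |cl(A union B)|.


|A union B| = 4 + 1 = 5 (disjoint).
In U(6,10), cl(S) = S if |S| < 6, else cl(S) = E.
Since 5 < 6, cl(A union B) = A union B.
|cl(A union B)| = 5.

5


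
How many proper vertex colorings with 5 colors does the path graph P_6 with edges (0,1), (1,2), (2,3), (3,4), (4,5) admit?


P(P_6, k) = k * (k-1)^(5).
P(5) = 5 * 4^5 = 5 * 1024 = 5120.

5120


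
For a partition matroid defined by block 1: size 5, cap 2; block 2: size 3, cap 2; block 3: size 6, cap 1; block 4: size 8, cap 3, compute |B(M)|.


A basis picks exactly ci elements from block i.
Number of bases = product of C(|Si|, ci).
= C(5,2) * C(3,2) * C(6,1) * C(8,3)
= 10 * 3 * 6 * 56
= 10080.

10080


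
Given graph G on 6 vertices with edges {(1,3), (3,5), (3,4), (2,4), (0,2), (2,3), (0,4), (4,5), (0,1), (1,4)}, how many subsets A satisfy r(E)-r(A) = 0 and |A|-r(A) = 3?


R(x,y) = sum over A in 2^E of x^(r(E)-r(A)) * y^(|A|-r(A)).
G has 6 vertices, 10 edges. r(E) = 5.
Enumerate all 2^10 = 1024 subsets.
Count subsets with r(E)-r(A)=0 and |A|-r(A)=3: 44.

44


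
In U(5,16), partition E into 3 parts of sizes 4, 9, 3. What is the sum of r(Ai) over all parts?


r(Ai) = min(|Ai|, 5) for each part.
Sum = min(4,5) + min(9,5) + min(3,5)
    = 4 + 5 + 3
    = 12.

12


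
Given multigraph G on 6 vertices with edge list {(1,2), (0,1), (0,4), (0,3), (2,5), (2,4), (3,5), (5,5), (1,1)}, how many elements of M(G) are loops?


In a graphic matroid, a loop is a self-loop edge (u,u) with rank 0.
Examining all 9 edges for self-loops...
Self-loops found: (5,5), (1,1)
Number of loops = 2.

2


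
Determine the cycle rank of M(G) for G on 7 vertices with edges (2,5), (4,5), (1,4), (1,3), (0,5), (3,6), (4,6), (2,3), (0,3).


Cycle rank (nullity) = |E| - r(M) = |E| - (|V| - c).
|E| = 9, |V| = 7, c = 1.
Nullity = 9 - (7 - 1) = 9 - 6 = 3.

3


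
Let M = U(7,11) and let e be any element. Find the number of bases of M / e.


Contracting e from U(7,11) gives U(6,10).
Bases of U(6,10) = C(10,6) = 210.

210


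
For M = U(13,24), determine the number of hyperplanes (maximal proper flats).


Hyperplanes of U(13,24) are flats of rank 12.
In a uniform matroid, these are exactly the (12)-element subsets.
Count = C(24,12) = 24! / (12! * 12!) = 2704156.

2704156


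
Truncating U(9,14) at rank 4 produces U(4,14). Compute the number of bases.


Truncating U(9,14) to rank 4 gives U(4,14).
Bases of U(4,14) are all 4-element subsets of 14 elements.
Number of bases = C(14,4) = 14! / (4! * 10!) = 1001.

1001


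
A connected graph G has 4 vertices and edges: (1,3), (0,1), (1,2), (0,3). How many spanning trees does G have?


By Kirchhoff's matrix tree theorem, the number of spanning trees equals
the determinant of any cofactor of the Laplacian matrix L.
G has 4 vertices and 4 edges.
Computing the (3 x 3) cofactor determinant gives 3.

3


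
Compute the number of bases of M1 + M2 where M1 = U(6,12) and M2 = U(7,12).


Bases of a direct sum M1 + M2: |B| = |B(M1)| * |B(M2)|.
|B(U(6,12))| = C(12,6) = 924.
|B(U(7,12))| = C(12,7) = 792.
Total bases = 924 * 792 = 731808.

731808


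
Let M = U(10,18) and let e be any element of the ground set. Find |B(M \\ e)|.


Deleting e from U(10,18) gives U(10,17) since n > r.
Bases of U(10,17) = C(17,10) = 17! / (10! * 7!) = 19448.

19448


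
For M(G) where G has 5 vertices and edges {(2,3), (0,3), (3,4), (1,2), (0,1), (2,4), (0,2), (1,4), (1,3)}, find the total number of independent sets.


An independent set in a graphic matroid is an acyclic edge subset.
G has 5 vertices and 9 edges.
Enumerate all 2^9 = 512 subsets, checking for acyclicity.
Total independent sets = 198.

198


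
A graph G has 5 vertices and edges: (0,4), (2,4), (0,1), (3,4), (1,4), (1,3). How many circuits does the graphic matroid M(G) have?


A circuit in a graphic matroid = edge set of a simple cycle.
G has 5 vertices and 6 edges.
Enumerating all minimal edge subsets forming cycles...
Total circuits found: 3.

3


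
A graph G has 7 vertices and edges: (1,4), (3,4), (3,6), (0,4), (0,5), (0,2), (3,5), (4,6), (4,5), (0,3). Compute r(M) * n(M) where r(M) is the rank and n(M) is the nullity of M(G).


r(M) = |V| - c = 7 - 1 = 6.
nullity = |E| - r(M) = 10 - 6 = 4.
Product = 6 * 4 = 24.

24


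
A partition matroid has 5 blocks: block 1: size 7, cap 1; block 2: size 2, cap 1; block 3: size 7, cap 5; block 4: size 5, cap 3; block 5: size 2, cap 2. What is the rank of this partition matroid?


Rank of a partition matroid = sum of min(|Si|, ci) for each block.
= min(7,1) + min(2,1) + min(7,5) + min(5,3) + min(2,2)
= 1 + 1 + 5 + 3 + 2
= 12.

12


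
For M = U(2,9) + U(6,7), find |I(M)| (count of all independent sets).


For a direct sum, |I(M1+M2)| = |I(M1)| * |I(M2)|.
|I(U(2,9))| = sum C(9,k) for k=0..2 = 46.
|I(U(6,7))| = sum C(7,k) for k=0..6 = 127.
Total = 46 * 127 = 5842.

5842


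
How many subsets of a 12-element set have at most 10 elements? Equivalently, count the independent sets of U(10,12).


Independent sets of U(10,12) are all subsets of size <= 10.
Count = (12 choose 0) + (12 choose 1) + (12 choose 2) + (12 choose 3) + (12 choose 4) + (12 choose 5) + (12 choose 6) + (12 choose 7) + (12 choose 8) + (12 choose 9) + (12 choose 10)
     = 1 + 12 + 66 + 220 + 495 + 792 + 924 + 792 + 495 + 220 + 66
     = 4083.

4083


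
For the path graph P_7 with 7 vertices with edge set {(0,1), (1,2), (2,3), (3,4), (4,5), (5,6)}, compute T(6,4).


A path on 7 vertices is a tree with 6 edges.
T(x,y) = x^(6) for any tree.
T(6,4) = 6^6 = 46656.

46656


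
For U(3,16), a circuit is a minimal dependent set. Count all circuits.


In U(3,16), circuits are the (4)-element subsets.
Any set of 4 elements is dependent, and removing any one element gives
an independent set of size 3, so it is a minimal dependent set.
Number of circuits = C(16,4) = 16! / (4! * 12!) = 1820.

1820


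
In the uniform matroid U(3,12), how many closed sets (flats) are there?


Flats of U(3,12): every subset of size < 3 is a flat, plus E itself.
Count = C(12,0) + C(12,1) + C(12,2) + 1
     = 1 + 12 + 66 + 1
     = 80.

80


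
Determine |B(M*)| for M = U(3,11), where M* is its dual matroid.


The dual of U(r,n) is U(n-r, n) = U(8,11).
Bases of U(8,11) are all (8)-element subsets.
|B(M*)| = (11 choose 8) = 165.

165


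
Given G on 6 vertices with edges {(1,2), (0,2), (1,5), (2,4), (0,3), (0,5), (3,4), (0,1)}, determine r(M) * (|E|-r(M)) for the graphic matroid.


r(M) = |V| - c = 6 - 1 = 5.
nullity = |E| - r(M) = 8 - 5 = 3.
Product = 5 * 3 = 15.

15


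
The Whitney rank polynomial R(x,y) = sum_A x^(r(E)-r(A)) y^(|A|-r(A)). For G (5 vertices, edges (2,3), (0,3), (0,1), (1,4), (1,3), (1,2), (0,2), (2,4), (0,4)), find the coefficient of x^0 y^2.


R(x,y) = sum over A in 2^E of x^(r(E)-r(A)) * y^(|A|-r(A)).
G has 5 vertices, 9 edges. r(E) = 4.
Enumerate all 2^9 = 512 subsets.
Count subsets with r(E)-r(A)=0 and |A|-r(A)=2: 82.

82


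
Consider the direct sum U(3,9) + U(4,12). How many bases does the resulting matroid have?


Bases of a direct sum M1 + M2: |B| = |B(M1)| * |B(M2)|.
|B(U(3,9))| = C(9,3) = 84.
|B(U(4,12))| = C(12,4) = 495.
Total bases = 84 * 495 = 41580.

41580


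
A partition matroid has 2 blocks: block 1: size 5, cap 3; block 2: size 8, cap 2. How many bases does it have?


A basis picks exactly ci elements from block i.
Number of bases = product of C(|Si|, ci).
= C(5,3) * C(8,2)
= 10 * 28
= 280.

280


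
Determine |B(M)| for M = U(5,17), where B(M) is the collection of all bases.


Bases of U(5,17) are all 5-element subsets of the 17-element ground set.
Number of bases = C(17,5).
C(17,5) = 17! / (5! * 12!) = 6188.

6188


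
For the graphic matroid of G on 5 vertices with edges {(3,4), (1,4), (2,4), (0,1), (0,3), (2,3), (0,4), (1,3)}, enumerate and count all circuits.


A circuit in a graphic matroid = edge set of a simple cycle.
G has 5 vertices and 8 edges.
Enumerating all minimal edge subsets forming cycles...
Total circuits found: 12.

12


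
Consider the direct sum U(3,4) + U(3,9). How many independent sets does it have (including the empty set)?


For a direct sum, |I(M1+M2)| = |I(M1)| * |I(M2)|.
|I(U(3,4))| = sum C(4,k) for k=0..3 = 15.
|I(U(3,9))| = sum C(9,k) for k=0..3 = 130.
Total = 15 * 130 = 1950.

1950


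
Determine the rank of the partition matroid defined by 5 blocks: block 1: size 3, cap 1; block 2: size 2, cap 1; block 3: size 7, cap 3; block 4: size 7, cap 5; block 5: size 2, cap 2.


Rank of a partition matroid = sum of min(|Si|, ci) for each block.
= min(3,1) + min(2,1) + min(7,3) + min(7,5) + min(2,2)
= 1 + 1 + 3 + 5 + 2
= 12.

12


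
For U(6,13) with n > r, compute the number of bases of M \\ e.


Deleting e from U(6,13) gives U(6,12) since n > r.
Bases of U(6,12) = C(12,6) = 12! / (6! * 6!) = 924.

924


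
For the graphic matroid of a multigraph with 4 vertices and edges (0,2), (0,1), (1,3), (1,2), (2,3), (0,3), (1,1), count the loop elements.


In a graphic matroid, a loop is a self-loop edge (u,u) with rank 0.
Examining all 7 edges for self-loops...
Self-loops found: (1,1)
Number of loops = 1.

1


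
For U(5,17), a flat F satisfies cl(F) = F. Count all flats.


Flats of U(5,17): every subset of size < 5 is a flat, plus E itself.
Count = C(17,0) + C(17,1) + C(17,2) + C(17,3) + C(17,4) + 1
     = 1 + 17 + 136 + 680 + 2380 + 1
     = 3215.

3215


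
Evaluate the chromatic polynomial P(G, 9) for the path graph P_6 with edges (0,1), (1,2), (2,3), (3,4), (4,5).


P(P_6, k) = k * (k-1)^(5).
P(9) = 9 * 8^5 = 9 * 32768 = 294912.

294912


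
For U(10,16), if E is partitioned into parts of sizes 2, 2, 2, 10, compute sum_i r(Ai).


r(Ai) = min(|Ai|, 10) for each part.
Sum = min(2,10) + min(2,10) + min(2,10) + min(10,10)
    = 2 + 2 + 2 + 10
    = 16.

16


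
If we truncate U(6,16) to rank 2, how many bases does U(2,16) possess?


Truncating U(6,16) to rank 2 gives U(2,16).
Bases of U(2,16) are all 2-element subsets of 16 elements.
Number of bases = C(16,2) = (16 * 15) / (1 * 2) = 120.

120


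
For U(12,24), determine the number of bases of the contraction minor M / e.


Contracting e from U(12,24) gives U(11,23).
Bases of U(11,23) = C(23,11) = 23! / (11! * 12!) = 1352078.

1352078


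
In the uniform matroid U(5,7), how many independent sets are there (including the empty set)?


Independent sets of U(5,7) are all subsets of size <= 5.
Count = C(7,0) + C(7,1) + C(7,2) + C(7,3) + C(7,4) + C(7,5)
     = 1 + 7 + 21 + 35 + 35 + 21
     = 120.

120


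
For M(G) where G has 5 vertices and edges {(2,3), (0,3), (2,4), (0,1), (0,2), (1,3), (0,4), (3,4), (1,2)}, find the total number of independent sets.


An independent set in a graphic matroid is an acyclic edge subset.
G has 5 vertices and 9 edges.
Enumerate all 2^9 = 512 subsets, checking for acyclicity.
Total independent sets = 198.

198


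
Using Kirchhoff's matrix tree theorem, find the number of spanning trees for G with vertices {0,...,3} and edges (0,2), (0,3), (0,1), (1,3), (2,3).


By Kirchhoff's matrix tree theorem, the number of spanning trees equals
the determinant of any cofactor of the Laplacian matrix L.
G has 4 vertices and 5 edges.
Computing the (3 x 3) cofactor determinant gives 8.

8


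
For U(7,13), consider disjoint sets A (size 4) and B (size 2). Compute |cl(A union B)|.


|A union B| = 4 + 2 = 6 (disjoint).
In U(7,13), cl(S) = S if |S| < 7, else cl(S) = E.
Since 6 < 7, cl(A union B) = A union B.
|cl(A union B)| = 6.

6


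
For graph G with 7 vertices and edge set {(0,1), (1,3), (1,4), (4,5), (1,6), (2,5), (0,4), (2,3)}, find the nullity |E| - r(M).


Cycle rank (nullity) = |E| - r(M) = |E| - (|V| - c).
|E| = 8, |V| = 7, c = 1.
Nullity = 8 - (7 - 1) = 8 - 6 = 2.

2


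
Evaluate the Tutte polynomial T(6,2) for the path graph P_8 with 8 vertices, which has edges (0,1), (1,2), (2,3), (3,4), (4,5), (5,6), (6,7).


A path on 8 vertices is a tree with 7 edges.
T(x,y) = x^(7) for any tree.
T(6,2) = 6^7 = 279936.

279936


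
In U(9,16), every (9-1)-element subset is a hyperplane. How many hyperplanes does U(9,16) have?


Hyperplanes of U(9,16) are flats of rank 8.
In a uniform matroid, these are exactly the (8)-element subsets.
Count = (16 choose 8) = 12870.

12870


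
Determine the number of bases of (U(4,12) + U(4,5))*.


(M1+M2)* = M1* + M2*.
M1* = U(8,12), bases: C(12,8) = 495.
M2* = U(1,5), bases: C(5,1) = 5.
|B(M*)| = 495 * 5 = 2475.

2475


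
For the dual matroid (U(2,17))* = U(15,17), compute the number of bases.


The dual of U(r,n) is U(n-r, n) = U(15,17).
Bases of U(15,17) are all (15)-element subsets.
|B(M*)| = C(17,15) = 136.

136


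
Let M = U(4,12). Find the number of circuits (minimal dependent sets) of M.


In U(4,12), circuits are the (5)-element subsets.
Any set of 5 elements is dependent, and removing any one element gives
an independent set of size 4, so it is a minimal dependent set.
Number of circuits = C(12,5) = 12! / (5! * 7!) = 792.

792


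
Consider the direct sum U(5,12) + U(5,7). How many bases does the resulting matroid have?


Bases of a direct sum M1 + M2: |B| = |B(M1)| * |B(M2)|.
|B(U(5,12))| = C(12,5) = 792.
|B(U(5,7))| = C(7,5) = 21.
Total bases = 792 * 21 = 16632.

16632


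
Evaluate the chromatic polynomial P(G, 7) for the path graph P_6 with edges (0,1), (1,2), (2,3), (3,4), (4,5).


P(P_6, k) = k * (k-1)^(5).
P(7) = 7 * 6^5 = 7 * 7776 = 54432.

54432


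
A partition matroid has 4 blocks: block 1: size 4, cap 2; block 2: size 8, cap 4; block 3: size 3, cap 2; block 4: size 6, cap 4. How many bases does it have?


A basis picks exactly ci elements from block i.
Number of bases = product of C(|Si|, ci).
= C(4,2) * C(8,4) * C(3,2) * C(6,4)
= 6 * 70 * 3 * 15
= 18900.

18900


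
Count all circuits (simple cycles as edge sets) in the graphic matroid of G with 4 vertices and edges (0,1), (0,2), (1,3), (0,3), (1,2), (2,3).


A circuit in a graphic matroid = edge set of a simple cycle.
G has 4 vertices and 6 edges.
Enumerating all minimal edge subsets forming cycles...
Total circuits found: 7.

7


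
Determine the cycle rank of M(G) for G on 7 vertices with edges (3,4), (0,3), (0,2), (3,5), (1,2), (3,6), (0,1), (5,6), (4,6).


Cycle rank (nullity) = |E| - r(M) = |E| - (|V| - c).
|E| = 9, |V| = 7, c = 1.
Nullity = 9 - (7 - 1) = 9 - 6 = 3.

3


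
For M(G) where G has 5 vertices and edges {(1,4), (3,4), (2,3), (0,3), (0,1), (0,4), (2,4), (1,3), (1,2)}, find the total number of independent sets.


An independent set in a graphic matroid is an acyclic edge subset.
G has 5 vertices and 9 edges.
Enumerate all 2^9 = 512 subsets, checking for acyclicity.
Total independent sets = 198.

198


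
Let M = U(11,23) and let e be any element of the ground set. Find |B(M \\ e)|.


Deleting e from U(11,23) gives U(11,22) since n > r.
Bases of U(11,22) = C(22,11) = 705432.

705432


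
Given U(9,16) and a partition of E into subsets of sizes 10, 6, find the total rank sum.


r(Ai) = min(|Ai|, 9) for each part.
Sum = min(10,9) + min(6,9)
    = 9 + 6
    = 15.

15


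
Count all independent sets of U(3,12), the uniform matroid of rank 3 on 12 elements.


Independent sets of U(3,12) are all subsets of size <= 3.
Count = (12 choose 0) + (12 choose 1) + (12 choose 2) + (12 choose 3)
     = 1 + 12 + 66 + 220
     = 299.

299


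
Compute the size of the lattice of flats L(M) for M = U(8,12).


Flats of U(8,12): every subset of size < 8 is a flat, plus E itself.
Count = (12 choose 0) + (12 choose 1) + (12 choose 2) + (12 choose 3) + (12 choose 4) + (12 choose 5) + (12 choose 6) + (12 choose 7) + 1
     = 1 + 12 + 66 + 220 + 495 + 792 + 924 + 792 + 1
     = 3303.

3303


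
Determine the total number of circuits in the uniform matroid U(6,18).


In U(6,18), circuits are the (7)-element subsets.
Any set of 7 elements is dependent, and removing any one element gives
an independent set of size 6, so it is a minimal dependent set.
Number of circuits = (18 choose 7) = 31824.

31824


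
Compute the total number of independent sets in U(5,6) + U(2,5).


For a direct sum, |I(M1+M2)| = |I(M1)| * |I(M2)|.
|I(U(5,6))| = sum C(6,k) for k=0..5 = 63.
|I(U(2,5))| = sum C(5,k) for k=0..2 = 16.
Total = 63 * 16 = 1008.

1008


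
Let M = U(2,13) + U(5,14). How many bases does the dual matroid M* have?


(M1+M2)* = M1* + M2*.
M1* = U(11,13), bases: C(13,11) = 78.
M2* = U(9,14), bases: C(14,9) = 2002.
|B(M*)| = 78 * 2002 = 156156.

156156


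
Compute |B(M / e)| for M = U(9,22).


Contracting e from U(9,22) gives U(8,21).
Bases of U(8,21) = C(21,8) = 21! / (8! * 13!) = 203490.

203490


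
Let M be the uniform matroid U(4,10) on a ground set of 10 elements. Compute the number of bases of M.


Bases of U(4,10) are all 4-element subsets of the 10-element ground set.
Number of bases = C(10,4).
(10 choose 4) = 210.

210


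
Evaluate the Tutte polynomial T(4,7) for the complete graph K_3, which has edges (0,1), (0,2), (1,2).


T(K_3; x,y) = x^2 + x + y.
T(4,7) = 16 + 4 + 7 = 27.

27


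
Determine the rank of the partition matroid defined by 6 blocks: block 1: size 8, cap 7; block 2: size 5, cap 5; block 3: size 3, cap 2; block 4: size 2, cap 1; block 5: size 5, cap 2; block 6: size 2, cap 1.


Rank of a partition matroid = sum of min(|Si|, ci) for each block.
= min(8,7) + min(5,5) + min(3,2) + min(2,1) + min(5,2) + min(2,1)
= 7 + 5 + 2 + 1 + 2 + 1
= 18.

18


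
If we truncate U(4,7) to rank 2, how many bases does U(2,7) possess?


Truncating U(4,7) to rank 2 gives U(2,7).
Bases of U(2,7) are all 2-element subsets of 7 elements.
Number of bases = C(7,2) = 7! / (2! * 5!) = 21.

21


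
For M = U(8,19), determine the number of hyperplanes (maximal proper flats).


Hyperplanes of U(8,19) are flats of rank 7.
In a uniform matroid, these are exactly the (7)-element subsets.
Count = C(19,7) = 50388.

50388


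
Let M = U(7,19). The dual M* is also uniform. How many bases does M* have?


The dual of U(r,n) is U(n-r, n) = U(12,19).
Bases of U(12,19) are all (12)-element subsets.
|B(M*)| = C(19,12) = 50388.

50388


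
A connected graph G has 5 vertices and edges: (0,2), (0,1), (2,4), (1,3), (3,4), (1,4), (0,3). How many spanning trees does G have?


By Kirchhoff's matrix tree theorem, the number of spanning trees equals
the determinant of any cofactor of the Laplacian matrix L.
G has 5 vertices and 7 edges.
Computing the (4 x 4) cofactor determinant gives 24.

24


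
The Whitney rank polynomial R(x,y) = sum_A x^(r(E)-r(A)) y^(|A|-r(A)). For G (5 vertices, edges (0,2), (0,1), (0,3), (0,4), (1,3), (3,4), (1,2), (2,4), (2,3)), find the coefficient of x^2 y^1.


R(x,y) = sum over A in 2^E of x^(r(E)-r(A)) * y^(|A|-r(A)).
G has 5 vertices, 9 edges. r(E) = 4.
Enumerate all 2^9 = 512 subsets.
Count subsets with r(E)-r(A)=2 and |A|-r(A)=1: 7.

7


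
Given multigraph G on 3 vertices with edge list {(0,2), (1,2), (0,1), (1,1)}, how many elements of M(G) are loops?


In a graphic matroid, a loop is a self-loop edge (u,u) with rank 0.
Examining all 4 edges for self-loops...
Self-loops found: (1,1)
Number of loops = 1.

1


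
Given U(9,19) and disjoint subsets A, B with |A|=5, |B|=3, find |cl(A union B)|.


|A union B| = 5 + 3 = 8 (disjoint).
In U(9,19), cl(S) = S if |S| < 9, else cl(S) = E.
Since 8 < 9, cl(A union B) = A union B.
|cl(A union B)| = 8.

8


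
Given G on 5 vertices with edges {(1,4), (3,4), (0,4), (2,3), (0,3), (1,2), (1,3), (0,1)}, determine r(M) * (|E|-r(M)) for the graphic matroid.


r(M) = |V| - c = 5 - 1 = 4.
nullity = |E| - r(M) = 8 - 4 = 4.
Product = 4 * 4 = 16.

16


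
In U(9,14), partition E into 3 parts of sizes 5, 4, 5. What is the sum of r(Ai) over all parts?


r(Ai) = min(|Ai|, 9) for each part.
Sum = min(5,9) + min(4,9) + min(5,9)
    = 5 + 4 + 5
    = 14.

14


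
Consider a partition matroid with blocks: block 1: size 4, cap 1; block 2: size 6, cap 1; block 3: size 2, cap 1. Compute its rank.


Rank of a partition matroid = sum of min(|Si|, ci) for each block.
= min(4,1) + min(6,1) + min(2,1)
= 1 + 1 + 1
= 3.

3


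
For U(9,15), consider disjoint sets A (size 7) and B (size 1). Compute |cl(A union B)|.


|A union B| = 7 + 1 = 8 (disjoint).
In U(9,15), cl(S) = S if |S| < 9, else cl(S) = E.
Since 8 < 9, cl(A union B) = A union B.
|cl(A union B)| = 8.

8


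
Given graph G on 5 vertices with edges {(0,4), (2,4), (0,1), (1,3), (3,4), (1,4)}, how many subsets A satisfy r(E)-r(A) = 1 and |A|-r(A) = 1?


R(x,y) = sum over A in 2^E of x^(r(E)-r(A)) * y^(|A|-r(A)).
G has 5 vertices, 6 edges. r(E) = 4.
Enumerate all 2^6 = 64 subsets.
Count subsets with r(E)-r(A)=1 and |A|-r(A)=1: 7.

7


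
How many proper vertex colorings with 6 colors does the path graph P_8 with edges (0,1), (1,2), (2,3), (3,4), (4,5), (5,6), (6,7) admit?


P(P_8, k) = k * (k-1)^(7).
P(6) = 6 * 5^7 = 6 * 78125 = 468750.

468750


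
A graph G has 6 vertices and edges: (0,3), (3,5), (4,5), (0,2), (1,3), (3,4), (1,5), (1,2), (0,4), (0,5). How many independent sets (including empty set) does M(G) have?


An independent set in a graphic matroid is an acyclic edge subset.
G has 6 vertices and 10 edges.
Enumerate all 2^10 = 1024 subsets, checking for acyclicity.
Total independent sets = 454.

454


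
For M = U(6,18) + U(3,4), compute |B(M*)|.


(M1+M2)* = M1* + M2*.
M1* = U(12,18), bases: C(18,12) = 18564.
M2* = U(1,4), bases: C(4,1) = 4.
|B(M*)| = 18564 * 4 = 74256.

74256


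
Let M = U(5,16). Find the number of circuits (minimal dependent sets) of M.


In U(5,16), circuits are the (6)-element subsets.
Any set of 6 elements is dependent, and removing any one element gives
an independent set of size 5, so it is a minimal dependent set.
Number of circuits = (16 choose 6) = 8008.

8008


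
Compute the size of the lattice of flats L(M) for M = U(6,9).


Flats of U(6,9): every subset of size < 6 is a flat, plus E itself.
Count = (9 choose 0) + (9 choose 1) + (9 choose 2) + (9 choose 3) + (9 choose 4) + (9 choose 5) + 1
     = 1 + 9 + 36 + 84 + 126 + 126 + 1
     = 383.

383


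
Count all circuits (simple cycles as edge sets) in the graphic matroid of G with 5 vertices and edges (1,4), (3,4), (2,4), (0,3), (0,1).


A circuit in a graphic matroid = edge set of a simple cycle.
G has 5 vertices and 5 edges.
Enumerating all minimal edge subsets forming cycles...
Total circuits found: 1.

1


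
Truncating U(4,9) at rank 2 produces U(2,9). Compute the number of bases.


Truncating U(4,9) to rank 2 gives U(2,9).
Bases of U(2,9) are all 2-element subsets of 9 elements.
Number of bases = (9 choose 2) = 36.

36


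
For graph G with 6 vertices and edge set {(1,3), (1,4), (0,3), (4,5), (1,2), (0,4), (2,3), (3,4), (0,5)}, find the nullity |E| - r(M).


Cycle rank (nullity) = |E| - r(M) = |E| - (|V| - c).
|E| = 9, |V| = 6, c = 1.
Nullity = 9 - (6 - 1) = 9 - 5 = 4.

4


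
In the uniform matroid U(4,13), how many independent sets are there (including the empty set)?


Independent sets of U(4,13) are all subsets of size <= 4.
Count = (13 choose 0) + (13 choose 1) + (13 choose 2) + (13 choose 3) + (13 choose 4)
     = 1 + 13 + 78 + 286 + 715
     = 1093.

1093


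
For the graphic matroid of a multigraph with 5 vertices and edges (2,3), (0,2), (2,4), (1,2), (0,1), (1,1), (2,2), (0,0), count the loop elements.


In a graphic matroid, a loop is a self-loop edge (u,u) with rank 0.
Examining all 8 edges for self-loops...
Self-loops found: (1,1), (2,2), (0,0)
Number of loops = 3.

3


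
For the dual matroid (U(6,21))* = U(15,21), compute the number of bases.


The dual of U(r,n) is U(n-r, n) = U(15,21).
Bases of U(15,21) are all (15)-element subsets.
|B(M*)| = C(21,15) = 21! / (15! * 6!) = 54264.

54264


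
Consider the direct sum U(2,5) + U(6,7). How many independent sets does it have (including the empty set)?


For a direct sum, |I(M1+M2)| = |I(M1)| * |I(M2)|.
|I(U(2,5))| = sum C(5,k) for k=0..2 = 16.
|I(U(6,7))| = sum C(7,k) for k=0..6 = 127.
Total = 16 * 127 = 2032.

2032


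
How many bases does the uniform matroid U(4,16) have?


Bases of U(4,16) are all 4-element subsets of the 16-element ground set.
Number of bases = C(16,4).
(16 choose 4) = 1820.

1820


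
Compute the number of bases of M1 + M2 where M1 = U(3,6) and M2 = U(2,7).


Bases of a direct sum M1 + M2: |B| = |B(M1)| * |B(M2)|.
|B(U(3,6))| = C(6,3) = 20.
|B(U(2,7))| = C(7,2) = 21.
Total bases = 20 * 21 = 420.

420


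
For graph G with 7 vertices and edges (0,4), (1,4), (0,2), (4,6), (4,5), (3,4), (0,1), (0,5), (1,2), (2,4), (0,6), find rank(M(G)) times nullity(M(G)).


r(M) = |V| - c = 7 - 1 = 6.
nullity = |E| - r(M) = 11 - 6 = 5.
Product = 6 * 5 = 30.

30


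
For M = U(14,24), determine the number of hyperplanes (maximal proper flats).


Hyperplanes of U(14,24) are flats of rank 13.
In a uniform matroid, these are exactly the (13)-element subsets.
Count = (24 choose 13) = 2496144.

2496144


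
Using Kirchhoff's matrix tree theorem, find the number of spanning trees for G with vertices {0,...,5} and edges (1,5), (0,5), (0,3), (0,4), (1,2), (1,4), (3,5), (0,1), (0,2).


By Kirchhoff's matrix tree theorem, the number of spanning trees equals
the determinant of any cofactor of the Laplacian matrix L.
G has 6 vertices and 9 edges.
Computing the (5 x 5) cofactor determinant gives 52.

52


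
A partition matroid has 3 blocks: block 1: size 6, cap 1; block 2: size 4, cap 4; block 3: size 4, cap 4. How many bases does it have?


A basis picks exactly ci elements from block i.
Number of bases = product of C(|Si|, ci).
= C(6,1) * C(4,4) * C(4,4)
= 6 * 1 * 1
= 6.

6


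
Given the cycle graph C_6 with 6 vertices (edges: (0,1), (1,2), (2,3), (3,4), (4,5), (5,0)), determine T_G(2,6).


T(C_6; x,y) = x + x^2 + ... + x^(5) + y.
T(2,6) = 2^1 + 2^2 + 2^3 + 2^4 + 2^5 + 6
= 2 + 4 + 8 + 16 + 32 + 6
= 68.

68


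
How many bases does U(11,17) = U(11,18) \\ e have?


Deleting e from U(11,18) gives U(11,17) since n > r.
Bases of U(11,17) = C(17,11) = 12376.

12376


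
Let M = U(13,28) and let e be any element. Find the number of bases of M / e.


Contracting e from U(13,28) gives U(12,27).
Bases of U(12,27) = (27 choose 12) = 17383860.

17383860


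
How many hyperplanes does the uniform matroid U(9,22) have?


Hyperplanes of U(9,22) are flats of rank 8.
In a uniform matroid, these are exactly the (8)-element subsets.
Count = (22 choose 8) = 319770.

319770


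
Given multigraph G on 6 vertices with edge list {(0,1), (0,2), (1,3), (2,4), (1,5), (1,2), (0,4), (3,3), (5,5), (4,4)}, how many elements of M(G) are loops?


In a graphic matroid, a loop is a self-loop edge (u,u) with rank 0.
Examining all 10 edges for self-loops...
Self-loops found: (3,3), (5,5), (4,4)
Number of loops = 3.

3


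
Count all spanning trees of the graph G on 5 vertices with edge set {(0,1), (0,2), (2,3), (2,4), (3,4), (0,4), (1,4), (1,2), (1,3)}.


By Kirchhoff's matrix tree theorem, the number of spanning trees equals
the determinant of any cofactor of the Laplacian matrix L.
G has 5 vertices and 9 edges.
Computing the (4 x 4) cofactor determinant gives 75.

75


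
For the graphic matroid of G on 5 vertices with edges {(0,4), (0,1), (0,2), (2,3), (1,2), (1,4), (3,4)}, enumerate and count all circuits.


A circuit in a graphic matroid = edge set of a simple cycle.
G has 5 vertices and 7 edges.
Enumerating all minimal edge subsets forming cycles...
Total circuits found: 7.

7


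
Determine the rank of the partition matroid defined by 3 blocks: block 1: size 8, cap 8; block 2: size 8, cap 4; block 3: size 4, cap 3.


Rank of a partition matroid = sum of min(|Si|, ci) for each block.
= min(8,8) + min(8,4) + min(4,3)
= 8 + 4 + 3
= 15.

15


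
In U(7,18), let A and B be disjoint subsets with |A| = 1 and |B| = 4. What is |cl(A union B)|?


|A union B| = 1 + 4 = 5 (disjoint).
In U(7,18), cl(S) = S if |S| < 7, else cl(S) = E.
Since 5 < 7, cl(A union B) = A union B.
|cl(A union B)| = 5.

5


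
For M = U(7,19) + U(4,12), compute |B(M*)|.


(M1+M2)* = M1* + M2*.
M1* = U(12,19), bases: C(19,12) = 50388.
M2* = U(8,12), bases: C(12,8) = 495.
|B(M*)| = 50388 * 495 = 24942060.

24942060


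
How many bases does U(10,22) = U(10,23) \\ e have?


Deleting e from U(10,23) gives U(10,22) since n > r.
Bases of U(10,22) = C(22,10) = 646646.

646646


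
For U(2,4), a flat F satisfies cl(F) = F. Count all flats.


Flats of U(2,4): every subset of size < 2 is a flat, plus E itself.
Count = (4 choose 0) + (4 choose 1) + 1
     = 1 + 4 + 1
     = 6.

6


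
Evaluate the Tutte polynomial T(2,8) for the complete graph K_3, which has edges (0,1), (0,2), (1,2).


T(K_3; x,y) = x^2 + x + y.
T(2,8) = 4 + 2 + 8 = 14.

14


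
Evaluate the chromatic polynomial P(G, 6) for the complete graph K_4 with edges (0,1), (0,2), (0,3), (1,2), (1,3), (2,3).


P(K_4, k) = k(k-1)(k-2)...(k-3).
P(6) = (6) * (5) * (4) * (3) = 360.

360


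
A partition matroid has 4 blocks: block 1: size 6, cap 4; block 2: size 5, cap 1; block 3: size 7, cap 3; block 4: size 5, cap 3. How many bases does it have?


A basis picks exactly ci elements from block i.
Number of bases = product of C(|Si|, ci).
= C(6,4) * C(5,1) * C(7,3) * C(5,3)
= 15 * 5 * 35 * 10
= 26250.

26250


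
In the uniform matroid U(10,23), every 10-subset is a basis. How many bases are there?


Bases of U(10,23) are all 10-element subsets of the 23-element ground set.
Number of bases = C(23,10).
(23 choose 10) = 1144066.

1144066


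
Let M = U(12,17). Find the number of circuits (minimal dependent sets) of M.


In U(12,17), circuits are the (13)-element subsets.
Any set of 13 elements is dependent, and removing any one element gives
an independent set of size 12, so it is a minimal dependent set.
Number of circuits = (17 choose 13) = 2380.

2380


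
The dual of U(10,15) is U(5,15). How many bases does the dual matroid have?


The dual of U(r,n) is U(n-r, n) = U(5,15).
Bases of U(5,15) are all (5)-element subsets.
|B(M*)| = C(15,5) = 3003.

3003


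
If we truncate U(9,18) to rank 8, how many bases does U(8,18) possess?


Truncating U(9,18) to rank 8 gives U(8,18).
Bases of U(8,18) are all 8-element subsets of 18 elements.
Number of bases = (18 choose 8) = 43758.

43758


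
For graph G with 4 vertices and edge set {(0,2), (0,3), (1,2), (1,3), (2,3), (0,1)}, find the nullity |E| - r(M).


Cycle rank (nullity) = |E| - r(M) = |E| - (|V| - c).
|E| = 6, |V| = 4, c = 1.
Nullity = 6 - (4 - 1) = 6 - 3 = 3.

3


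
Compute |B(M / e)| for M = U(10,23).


Contracting e from U(10,23) gives U(9,22).
Bases of U(9,22) = C(22,9) = 497420.

497420


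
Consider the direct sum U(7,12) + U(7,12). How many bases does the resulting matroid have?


Bases of a direct sum M1 + M2: |B| = |B(M1)| * |B(M2)|.
|B(U(7,12))| = C(12,7) = 792.
|B(U(7,12))| = C(12,7) = 792.
Total bases = 792 * 792 = 627264.

627264


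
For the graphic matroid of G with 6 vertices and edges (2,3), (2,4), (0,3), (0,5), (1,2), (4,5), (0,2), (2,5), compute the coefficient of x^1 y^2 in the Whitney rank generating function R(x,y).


R(x,y) = sum over A in 2^E of x^(r(E)-r(A)) * y^(|A|-r(A)).
G has 6 vertices, 8 edges. r(E) = 5.
Enumerate all 2^8 = 256 subsets.
Count subsets with r(E)-r(A)=1 and |A|-r(A)=2: 9.

9


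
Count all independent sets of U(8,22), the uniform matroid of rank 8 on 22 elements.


Independent sets of U(8,22) are all subsets of size <= 8.
Count = (22 choose 0) + (22 choose 1) + (22 choose 2) + (22 choose 3) + (22 choose 4) + (22 choose 5) + (22 choose 6) + (22 choose 7) + (22 choose 8)
     = 1 + 22 + 231 + 1540 + 7315 + 26334 + 74613 + 170544 + 319770
     = 600370.

600370


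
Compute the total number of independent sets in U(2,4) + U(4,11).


For a direct sum, |I(M1+M2)| = |I(M1)| * |I(M2)|.
|I(U(2,4))| = sum C(4,k) for k=0..2 = 11.
|I(U(4,11))| = sum C(11,k) for k=0..4 = 562.
Total = 11 * 562 = 6182.

6182


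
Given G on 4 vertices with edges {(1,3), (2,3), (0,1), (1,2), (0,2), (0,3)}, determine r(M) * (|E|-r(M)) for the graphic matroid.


r(M) = |V| - c = 4 - 1 = 3.
nullity = |E| - r(M) = 6 - 3 = 3.
Product = 3 * 3 = 9.

9


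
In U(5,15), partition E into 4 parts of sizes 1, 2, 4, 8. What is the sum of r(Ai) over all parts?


r(Ai) = min(|Ai|, 5) for each part.
Sum = min(1,5) + min(2,5) + min(4,5) + min(8,5)
    = 1 + 2 + 4 + 5
    = 12.

12
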